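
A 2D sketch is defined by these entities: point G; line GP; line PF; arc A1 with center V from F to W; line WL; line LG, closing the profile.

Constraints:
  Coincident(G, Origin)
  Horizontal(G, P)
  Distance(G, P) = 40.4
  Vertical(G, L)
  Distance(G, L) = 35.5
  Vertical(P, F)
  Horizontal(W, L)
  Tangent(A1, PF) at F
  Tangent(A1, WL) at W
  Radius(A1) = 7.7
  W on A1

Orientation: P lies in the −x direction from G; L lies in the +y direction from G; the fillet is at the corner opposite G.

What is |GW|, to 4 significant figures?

48.27

G is at the origin; GP is horizontal with |GP| = 40.4 and P on the −x side, so P = (-40.40, 0.000). G and L share the same x with |GL| = 35.5 and L on the +y side, so L = (0.000, 35.50). The virtual corner opposite G is at (-40.40, 35.50). Since A1 is tangent to PF there, VF ⟂ PF and since A1 is tangent to WL there, VW ⟂ WL, with radius 7.7, so the center V sits 7.7 in from both sides at V = (-32.70, 27.80). That places the tangent points at F = (-40.40, 27.80) on PF and W = (-32.70, 35.50) on WL. Then |GW| = |W − G| = 48.27.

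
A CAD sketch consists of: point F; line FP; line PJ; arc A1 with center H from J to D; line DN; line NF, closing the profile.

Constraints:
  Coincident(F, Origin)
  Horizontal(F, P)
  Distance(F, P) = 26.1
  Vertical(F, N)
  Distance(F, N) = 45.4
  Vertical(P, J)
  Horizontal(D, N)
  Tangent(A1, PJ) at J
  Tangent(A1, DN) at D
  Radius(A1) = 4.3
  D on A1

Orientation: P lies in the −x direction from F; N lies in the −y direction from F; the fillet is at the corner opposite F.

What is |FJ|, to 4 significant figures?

48.69

The virtual corner opposite F is at (-26.10, -45.40). The tangent condition forces HJ to be normal to PJ and the tangent condition forces HD to be normal to DN, with radius 4.3, so the center H sits 4.3 in from both sides at H = (-21.80, -41.10). That places the tangent points at J = (-26.10, -41.10) on PJ and D = (-21.80, -45.40) on DN. Then |FJ| = |J − F| = 48.69.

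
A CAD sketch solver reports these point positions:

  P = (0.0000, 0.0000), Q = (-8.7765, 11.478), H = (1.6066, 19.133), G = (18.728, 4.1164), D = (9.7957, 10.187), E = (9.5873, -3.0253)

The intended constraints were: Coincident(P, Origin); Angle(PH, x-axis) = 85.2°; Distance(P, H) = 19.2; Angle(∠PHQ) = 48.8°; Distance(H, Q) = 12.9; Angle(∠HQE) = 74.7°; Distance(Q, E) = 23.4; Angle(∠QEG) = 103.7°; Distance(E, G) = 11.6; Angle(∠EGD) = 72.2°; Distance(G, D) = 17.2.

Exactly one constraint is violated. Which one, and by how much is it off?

Distance(G, D) = 17.2 — off by 6.40.

P = (0.00, 0.00) ✓; PH at 85.20° ✓; |PH| = 19.20 ✓; ∠PHQ = 48.80° ✓; |HQ| = 12.90 ✓; ∠HQE = 74.70° ✓; |QE| = 23.40 ✓; ∠QEG = 103.7° ✓; |EG| = 11.60 ✓; ∠EGD = 72.20° ✓; |GD| = 10.80 ✗.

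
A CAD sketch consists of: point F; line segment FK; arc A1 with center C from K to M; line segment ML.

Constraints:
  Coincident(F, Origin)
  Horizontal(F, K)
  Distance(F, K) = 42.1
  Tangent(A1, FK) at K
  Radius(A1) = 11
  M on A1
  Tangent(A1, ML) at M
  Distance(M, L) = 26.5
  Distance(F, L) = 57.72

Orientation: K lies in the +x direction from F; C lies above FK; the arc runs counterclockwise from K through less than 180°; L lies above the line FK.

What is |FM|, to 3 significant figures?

54.4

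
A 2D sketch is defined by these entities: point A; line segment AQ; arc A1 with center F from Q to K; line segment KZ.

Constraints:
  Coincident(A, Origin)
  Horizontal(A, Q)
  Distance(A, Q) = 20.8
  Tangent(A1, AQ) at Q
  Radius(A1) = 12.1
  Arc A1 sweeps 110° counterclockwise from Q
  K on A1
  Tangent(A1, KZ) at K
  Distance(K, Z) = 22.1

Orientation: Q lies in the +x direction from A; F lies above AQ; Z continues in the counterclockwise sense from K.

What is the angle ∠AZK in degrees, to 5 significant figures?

53.627°

A is at the origin; A and Q share the same y with |AQ| = 20.8 and Q on the +x side, so Q = (20.800, 0.0000). The tangent condition forces FQ to be normal to AQ, so F = Q + (0, 12.1) = (20.800, 12.100). On A1, Q sits at bearing -90° from F; a 110° counterclockwise sweep puts K at bearing 20°, so K = F + 12.1·(cos 20°, sin 20°) = (32.170, 16.238). Since A1 is tangent to KZ there, FK ⟂ KZ, so KZ runs along (−sin 20°, cos 20°); with |KZ| = 22.1, Z = (24.612, 37.006). Then cos ∠AZK = ZA·ZK / (|ZA||ZK|), giving 53.627°.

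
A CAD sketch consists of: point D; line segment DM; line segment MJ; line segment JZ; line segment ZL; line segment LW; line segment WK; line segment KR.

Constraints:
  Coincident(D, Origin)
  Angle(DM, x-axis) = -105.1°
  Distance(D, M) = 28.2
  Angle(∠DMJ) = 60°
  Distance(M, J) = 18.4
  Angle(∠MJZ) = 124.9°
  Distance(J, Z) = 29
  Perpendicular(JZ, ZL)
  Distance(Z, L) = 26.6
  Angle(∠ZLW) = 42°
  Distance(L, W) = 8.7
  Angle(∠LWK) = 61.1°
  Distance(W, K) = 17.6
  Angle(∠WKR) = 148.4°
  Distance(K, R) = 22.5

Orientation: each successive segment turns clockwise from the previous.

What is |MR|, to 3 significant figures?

72.6

∠LWK = 61.1° gives WK at 92.9° from the x-axis; with |WK| = 17.6, K = (2.70, 22.6). ∠WKR = 148.4° gives KR at 61.3° from the x-axis; with |KR| = 22.5, R = (13.5, 42.4). Then |MR| = |R − M| = 72.6.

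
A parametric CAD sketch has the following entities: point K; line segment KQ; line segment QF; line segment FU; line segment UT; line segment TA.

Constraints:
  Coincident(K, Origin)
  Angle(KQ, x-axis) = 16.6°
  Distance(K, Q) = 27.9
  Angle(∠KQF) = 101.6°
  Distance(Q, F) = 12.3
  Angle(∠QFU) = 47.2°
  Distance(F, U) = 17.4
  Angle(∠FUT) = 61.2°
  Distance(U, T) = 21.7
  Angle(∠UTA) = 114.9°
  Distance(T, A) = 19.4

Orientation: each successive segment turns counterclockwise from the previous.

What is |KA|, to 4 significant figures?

50.27

K is at the origin; KQ runs at 16.6° with length 27.9, so Q = (26.74, 7.971). ∠KQF = 101.6° gives QF at 95.00° from the x-axis; with |QF| = 12.3, F = (25.67, 20.22). ∠QFU = 47.2° gives FU at -132.2° from the x-axis; with |FU| = 17.4, U = (13.98, 7.334). ∠FUT = 61.2° gives UT at -13.40° from the x-axis; with |UT| = 21.7, T = (35.09, 2.305). ∠UTA = 114.9° gives TA at 51.70° from the x-axis; with |TA| = 19.4, A = (47.11, 17.53). Then |KA| = |A − K| = 50.27.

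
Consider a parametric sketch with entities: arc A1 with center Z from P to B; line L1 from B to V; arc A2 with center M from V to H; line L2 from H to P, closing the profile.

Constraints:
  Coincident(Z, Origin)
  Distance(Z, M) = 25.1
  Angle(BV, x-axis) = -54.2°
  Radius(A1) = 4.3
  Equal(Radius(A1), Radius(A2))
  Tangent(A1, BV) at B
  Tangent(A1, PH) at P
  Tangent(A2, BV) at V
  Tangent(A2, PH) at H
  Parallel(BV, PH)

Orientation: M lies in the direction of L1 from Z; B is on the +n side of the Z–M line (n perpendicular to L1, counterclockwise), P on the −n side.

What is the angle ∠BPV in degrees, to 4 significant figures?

71.09°

The slot axis is L1's direction at -54.2°, so u = (cos -54.2°, sin -54.2°) = (0.5850, -0.8111) and n = (−sin -54.2°, cos -54.2°) = (0.8111, 0.5850). Z is at the origin and M lies 25.1 along u from Z, so M = 25.1·u = (14.68, -20.36). Tangency of A1 to both parallel lines with radius 4.3 puts B and P at Z ± 4.3·n: B = (3.488, 2.515), P = (-3.488, -2.515). Equal radii place V and H the same way about M: V = M + 4.3·n = (18.17, -17.84), H = M − 4.3·n = (11.19, -22.87). Then cos ∠BPV = PB·PV / (|PB||PV|), giving 71.09°.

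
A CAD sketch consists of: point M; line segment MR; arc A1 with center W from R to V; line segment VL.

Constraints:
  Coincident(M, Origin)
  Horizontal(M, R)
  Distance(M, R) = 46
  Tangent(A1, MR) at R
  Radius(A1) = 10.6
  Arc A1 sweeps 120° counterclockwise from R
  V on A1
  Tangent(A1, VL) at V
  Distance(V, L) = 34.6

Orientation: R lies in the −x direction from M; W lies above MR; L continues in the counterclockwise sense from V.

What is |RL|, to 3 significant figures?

46.6

M is at the origin; M and R share the same y with |MR| = 46.0 and R on the −x side, so R = (-46.0, 0.00). Tangency of A1 to MR means the radius WR is perpendicular to MR, so W = R + (0, 10.6) = (-46.0, 10.6). On A1, R sits at bearing -90° from W; a 120° counterclockwise sweep puts V at bearing 30°, so V = W + 10.6·(cos 30°, sin 30°) = (-36.8, 15.9). Tangency of A1 to VL means the radius WV is perpendicular to VL, so VL runs along (−sin 30°, cos 30°); with |VL| = 34.6, L = (-54.1, 45.9). Then |RL| = |L − R| = 46.6.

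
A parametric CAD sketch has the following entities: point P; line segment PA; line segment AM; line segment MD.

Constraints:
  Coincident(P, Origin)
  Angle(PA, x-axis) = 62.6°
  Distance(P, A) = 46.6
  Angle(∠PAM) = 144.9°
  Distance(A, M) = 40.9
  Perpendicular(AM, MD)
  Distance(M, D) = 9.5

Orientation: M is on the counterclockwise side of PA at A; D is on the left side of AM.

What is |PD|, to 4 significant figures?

80.90

∠PAM = 144.9°, so AM runs at 62.6° + (180° − 144.9°) = 97.70° from the x-axis; with |AM| = 40.9, M = A + 40.9·(cos 97.70°, sin 97.70°) = (15.97, 81.90). AM ⟂ MD; with |MD| = 9.5 on the left of AM, D = M + 9.5·(-0.9910, -0.1340) = (6.551, 80.63). Then |PD| = |D − P| = 80.90.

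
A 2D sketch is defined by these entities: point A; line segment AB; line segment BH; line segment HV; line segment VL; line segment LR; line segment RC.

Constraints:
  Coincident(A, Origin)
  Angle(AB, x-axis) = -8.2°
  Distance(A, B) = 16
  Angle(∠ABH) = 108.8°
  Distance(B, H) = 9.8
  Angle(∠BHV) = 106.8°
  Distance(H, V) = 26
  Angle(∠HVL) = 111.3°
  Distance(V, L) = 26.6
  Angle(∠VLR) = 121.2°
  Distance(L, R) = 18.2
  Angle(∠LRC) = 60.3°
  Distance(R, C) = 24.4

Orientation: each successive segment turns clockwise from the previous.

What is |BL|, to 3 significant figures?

41.5

∠BHV = 106.8° gives HV at -153° from the x-axis; with |HV| = 26.0, V = (-5.44, -23.9). ∠HVL = 111.3° gives VL at 139° from the x-axis; with |VL| = 26.6, L = (-25.4, -6.32). Then |BL| = |L − B| = 41.5.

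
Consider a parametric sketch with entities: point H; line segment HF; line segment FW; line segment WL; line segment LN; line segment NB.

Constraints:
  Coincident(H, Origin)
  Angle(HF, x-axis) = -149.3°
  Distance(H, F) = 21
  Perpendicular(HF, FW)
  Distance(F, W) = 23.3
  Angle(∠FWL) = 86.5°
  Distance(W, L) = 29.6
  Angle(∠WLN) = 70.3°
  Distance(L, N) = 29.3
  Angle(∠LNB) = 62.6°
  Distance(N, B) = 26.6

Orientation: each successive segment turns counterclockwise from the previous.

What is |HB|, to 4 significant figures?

24.98

H is at the origin; HF runs at -149.3° with length 21.0, so F = (-18.06, -10.72). HF is perpendicular to FW, so FW runs at -59.30°; with |FW| = 23.3, W = (-6.161, -30.76). ∠FWL = 86.5° gives WL at 34.20° from the x-axis; with |WL| = 29.6, L = (18.32, -14.12). ∠WLN = 70.3° gives LN at 143.9° from the x-axis; with |LN| = 29.3, N = (-5.354, 3.145). ∠LNB = 62.6° gives NB at -98.70° from the x-axis; with |NB| = 26.6, B = (-9.377, -23.15). Then |HB| = |B − H| = 24.98.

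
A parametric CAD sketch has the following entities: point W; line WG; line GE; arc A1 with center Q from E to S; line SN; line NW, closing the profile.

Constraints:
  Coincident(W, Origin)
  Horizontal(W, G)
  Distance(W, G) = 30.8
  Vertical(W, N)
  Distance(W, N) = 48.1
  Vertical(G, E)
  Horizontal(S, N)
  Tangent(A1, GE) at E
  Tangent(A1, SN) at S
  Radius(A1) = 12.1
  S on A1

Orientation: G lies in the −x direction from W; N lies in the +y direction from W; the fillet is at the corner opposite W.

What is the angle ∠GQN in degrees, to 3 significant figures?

141°

W is at the origin; W and G share the same y with |WG| = 30.8 and G on the −x side, so G = (-30.8, 0.00). WN is vertical with |WN| = 48.1 and N on the +y side, so N = (0.00, 48.1). The virtual corner opposite W is at (-30.8, 48.1). Since A1 is tangent to GE there, QE ⟂ GE and tangency of A1 to SN means the radius QS is perpendicular to SN, with radius 12.1, so the center Q sits 12.1 in from both sides at Q = (-18.7, 36.0). Then cos ∠GQN = QG·QN / (|QG||QN|), giving 141°.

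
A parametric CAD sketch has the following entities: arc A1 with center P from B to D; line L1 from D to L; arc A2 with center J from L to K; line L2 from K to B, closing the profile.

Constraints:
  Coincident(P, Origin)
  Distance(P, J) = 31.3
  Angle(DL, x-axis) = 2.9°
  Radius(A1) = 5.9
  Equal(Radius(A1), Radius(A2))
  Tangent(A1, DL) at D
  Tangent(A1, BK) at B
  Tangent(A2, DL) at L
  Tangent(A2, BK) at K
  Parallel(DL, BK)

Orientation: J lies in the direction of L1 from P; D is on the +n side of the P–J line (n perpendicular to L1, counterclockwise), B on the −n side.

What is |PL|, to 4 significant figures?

31.85

Tangency of A1 to both parallel lines with radius 5.9 puts D and B at P ± 5.9·n: D = (-0.2985, 5.892), B = (0.2985, -5.892). Equal radii place L and K the same way about J: L = J + 5.9·n = (30.96, 7.476), K = J − 5.9·n = (31.56, -4.309). Then |PL| = |L − P| = 31.85.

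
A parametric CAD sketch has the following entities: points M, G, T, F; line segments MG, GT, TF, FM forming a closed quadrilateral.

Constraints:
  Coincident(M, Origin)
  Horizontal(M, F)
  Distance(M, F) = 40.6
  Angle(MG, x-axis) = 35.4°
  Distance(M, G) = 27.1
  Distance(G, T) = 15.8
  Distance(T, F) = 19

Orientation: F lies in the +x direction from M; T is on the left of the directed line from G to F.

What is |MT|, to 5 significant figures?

42.012

M is at the origin; M and F share the same y with |MF| = 40.6 and F in +x, so F = (40.6, 0). MG runs at 35.4° with |MG| = 27.1, so G = (22.090, 15.699). T is determined by |GT| = 15.8 and |TF| = 19.0 together: it lies at the intersection of circle(G, 15.8) and circle(F, 19.0). With |GF| = 24.271, the foot of the radical line on GF is 9.8412 from G and the perpendicular offset is √(15.8² − 9.8412²) = 12.361. Taking the left-of-GF solution: T = (37.590, 18.760).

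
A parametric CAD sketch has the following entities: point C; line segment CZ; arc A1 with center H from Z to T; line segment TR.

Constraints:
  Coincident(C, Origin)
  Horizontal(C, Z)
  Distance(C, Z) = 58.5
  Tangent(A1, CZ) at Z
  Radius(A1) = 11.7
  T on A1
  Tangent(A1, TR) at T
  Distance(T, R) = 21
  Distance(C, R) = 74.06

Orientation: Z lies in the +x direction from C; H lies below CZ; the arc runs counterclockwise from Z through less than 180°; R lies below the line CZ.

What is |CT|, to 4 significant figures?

54.21

Checks: ∠(HZ, ZC) = 90.00° ✓; |HZ| = 11.70 ✓; |HT| = 11.70 ✓; ∠(HT, TR) = 90.00° ✓; |TR| = 21.00 ✓; |CR| = 74.06 ✓.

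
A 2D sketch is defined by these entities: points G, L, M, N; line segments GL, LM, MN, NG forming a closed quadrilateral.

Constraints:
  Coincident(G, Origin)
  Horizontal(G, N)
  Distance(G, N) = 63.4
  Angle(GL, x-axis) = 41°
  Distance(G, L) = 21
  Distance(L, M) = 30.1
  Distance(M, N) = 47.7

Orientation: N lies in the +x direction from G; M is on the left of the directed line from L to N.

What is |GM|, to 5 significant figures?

50.848

G is at the origin; GN is horizontal with |GN| = 63.4 and N in +x, so N = (63.4, 0). GL runs at 41.0° with |GL| = 21.0, so L = (15.849, 13.777). M is determined by |LM| = 30.1 and |MN| = 47.7 together: it lies at the intersection of circle(L, 30.1) and circle(N, 47.7). With |LN| = 49.507, the foot of the radical line on LN is 10.924 from L and the perpendicular offset is √(30.1² − 10.924²) = 28.048. Taking the left-of-LN solution: M = (34.147, 37.677).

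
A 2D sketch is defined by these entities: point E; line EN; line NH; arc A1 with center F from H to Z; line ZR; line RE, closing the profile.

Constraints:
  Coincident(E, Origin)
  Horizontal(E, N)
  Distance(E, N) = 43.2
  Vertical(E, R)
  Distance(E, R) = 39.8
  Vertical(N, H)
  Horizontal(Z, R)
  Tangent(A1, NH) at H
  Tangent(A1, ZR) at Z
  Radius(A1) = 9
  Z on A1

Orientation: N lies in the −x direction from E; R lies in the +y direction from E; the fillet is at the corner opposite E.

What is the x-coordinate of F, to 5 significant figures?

-34.200

E is at the origin; EN is horizontal with |EN| = 43.2 and N on the −x side, so N = (-43.200, 0.0000). ER is vertical with |ER| = 39.8 and R on the +y side, so R = (0.0000, 39.800). The virtual corner opposite E is at (-43.200, 39.800). Tangency of A1 to NH means the radius FH is perpendicular to NH and the tangent condition forces FZ to be normal to ZR, with radius 9.0, so the center F sits 9.0 in from both sides at F = (-34.200, 30.800). So F.x = -34.200.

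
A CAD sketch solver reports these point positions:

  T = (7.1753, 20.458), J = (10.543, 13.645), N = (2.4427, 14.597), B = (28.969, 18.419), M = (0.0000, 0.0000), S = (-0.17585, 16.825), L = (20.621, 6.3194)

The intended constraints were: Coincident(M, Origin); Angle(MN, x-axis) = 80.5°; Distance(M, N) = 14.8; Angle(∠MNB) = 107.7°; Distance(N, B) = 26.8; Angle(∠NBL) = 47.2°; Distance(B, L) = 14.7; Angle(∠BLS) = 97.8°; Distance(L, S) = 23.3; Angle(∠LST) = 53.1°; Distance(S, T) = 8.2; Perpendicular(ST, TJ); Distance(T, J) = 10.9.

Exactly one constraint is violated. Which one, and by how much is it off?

Distance(T, J) = 10.9 — off by 3.30.

M = (0.00, 0.00) ✓; MN at 80.50° ✓; |MN| = 14.80 ✓; ∠MNB = 107.7° ✓; |NB| = 26.80 ✓; ∠NBL = 47.20° ✓; |BL| = 14.70 ✓; ∠BLS = 97.80° ✓; |LS| = 23.30 ✓; ∠LST = 53.10° ✓; |ST| = 8.200 ✓; ∠(ST, TJ) = 90.00° ✓; |TJ| = 7.600 ✗.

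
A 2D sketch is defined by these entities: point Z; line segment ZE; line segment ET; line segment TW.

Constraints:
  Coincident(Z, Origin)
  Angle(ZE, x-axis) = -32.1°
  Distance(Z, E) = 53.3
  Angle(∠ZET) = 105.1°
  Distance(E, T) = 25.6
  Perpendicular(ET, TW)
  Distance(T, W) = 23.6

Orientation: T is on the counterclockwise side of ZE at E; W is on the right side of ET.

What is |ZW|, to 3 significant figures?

84.8

Z is at the origin; ZE runs at -32.1° with length 53.3, so E = 53.3·(cos -32.1°, sin -32.1°) = (45.2, -28.3). ∠ZET = 105.1°, so ET runs at -32.1° + (180° − 105.1°) = 42.8° from the x-axis; with |ET| = 25.6, T = E + 25.6·(cos 42.8°, sin 42.8°) = (63.9, -10.9). ET is perpendicular to TW; with |TW| = 23.6 on the right of ET, W = T + 23.6·(0.679, -0.734) = (80.0, -28.2). Then |ZW| = |W − Z| = 84.8.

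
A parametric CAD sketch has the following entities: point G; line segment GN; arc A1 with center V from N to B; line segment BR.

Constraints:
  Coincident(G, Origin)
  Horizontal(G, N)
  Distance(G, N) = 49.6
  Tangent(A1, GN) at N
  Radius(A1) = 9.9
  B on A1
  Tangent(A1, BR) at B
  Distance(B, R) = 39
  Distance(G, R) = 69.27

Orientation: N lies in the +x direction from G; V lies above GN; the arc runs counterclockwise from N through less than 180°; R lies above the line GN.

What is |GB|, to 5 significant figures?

60.441

G is at the origin; G and N share the same y with |GN| = 49.6 and N on the +x side, so N = (49.600, 0.0000). A1 meets GN tangentially, so VN is at right angles to GN, so V = N + (0, 9.9) = (49.600, 9.9000). Since VB ⟂ BR (tangency), |VR| = √(9.9² + 39.0²) = 40.237 regardless of where B sits on A1. So R lies on both circle(G, 69.27) and circle(V, 40.237); the above-GN intersection is R = (47.838, 50.098). B is the foot of the tangent from R: B = (59.080, 12.754).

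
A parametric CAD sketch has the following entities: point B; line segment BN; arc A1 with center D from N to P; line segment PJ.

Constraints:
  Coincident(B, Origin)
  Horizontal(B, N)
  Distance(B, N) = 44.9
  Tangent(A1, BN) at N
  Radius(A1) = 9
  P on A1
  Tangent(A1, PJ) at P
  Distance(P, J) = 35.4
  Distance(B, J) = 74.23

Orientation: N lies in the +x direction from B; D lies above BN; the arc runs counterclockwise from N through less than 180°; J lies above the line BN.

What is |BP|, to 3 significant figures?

54.1

Checks: |DP| = 9.000 ✓; ∠(DP, PJ) = 90.00° ✓; |PJ| = 35.40 ✓; |BJ| = 74.23 ✓.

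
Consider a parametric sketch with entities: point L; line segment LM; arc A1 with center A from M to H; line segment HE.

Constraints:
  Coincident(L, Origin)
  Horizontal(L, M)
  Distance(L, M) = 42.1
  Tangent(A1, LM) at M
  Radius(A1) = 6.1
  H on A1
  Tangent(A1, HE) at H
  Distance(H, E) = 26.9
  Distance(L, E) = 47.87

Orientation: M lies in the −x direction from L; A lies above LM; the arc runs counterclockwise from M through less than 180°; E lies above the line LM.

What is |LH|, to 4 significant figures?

36.48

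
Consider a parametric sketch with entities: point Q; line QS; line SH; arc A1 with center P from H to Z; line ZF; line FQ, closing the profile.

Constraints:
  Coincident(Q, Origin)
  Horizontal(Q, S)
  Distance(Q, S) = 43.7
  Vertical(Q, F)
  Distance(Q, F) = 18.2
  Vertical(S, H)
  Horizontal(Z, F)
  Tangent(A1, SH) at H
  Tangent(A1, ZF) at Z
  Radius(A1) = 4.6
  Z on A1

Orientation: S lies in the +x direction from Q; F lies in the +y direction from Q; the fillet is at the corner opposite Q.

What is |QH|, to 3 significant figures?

45.8

Q is at the origin; QS is horizontal with |QS| = 43.7 and S on the +x side, so S = (43.7, 0.00). Q and F share the same x with |QF| = 18.2 and F on the +y side, so F = (0.00, 18.2). The virtual corner opposite Q is at (43.7, 18.2). The tangent condition forces PH to be normal to SH and since A1 is tangent to ZF there, PZ ⟂ ZF, with radius 4.6, so the center P sits 4.6 in from both sides at P = (39.1, 13.6). That places the tangent points at H = (43.7, 13.6) on SH and Z = (39.1, 18.2) on ZF. Then |QH| = |H − Q| = 45.8.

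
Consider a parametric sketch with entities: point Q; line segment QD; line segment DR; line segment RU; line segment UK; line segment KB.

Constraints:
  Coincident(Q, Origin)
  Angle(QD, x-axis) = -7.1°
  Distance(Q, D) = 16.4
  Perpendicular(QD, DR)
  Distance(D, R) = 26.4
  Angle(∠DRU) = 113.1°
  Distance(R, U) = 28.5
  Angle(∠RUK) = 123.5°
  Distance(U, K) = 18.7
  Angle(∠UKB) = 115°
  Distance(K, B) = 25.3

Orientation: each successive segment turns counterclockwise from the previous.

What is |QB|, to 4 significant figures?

21.85

Q is at the origin; QD runs at -7.1° with length 16.4, so D = (16.27, -2.027). The perpendicularity gives DR at right angles to QD, so DR runs at 82.90°; with |DR| = 26.4, R = (19.54, 24.17). ∠DRU = 113.1° gives RU at 149.8° from the x-axis; with |RU| = 28.5, U = (-5.095, 38.51). ∠RUK = 123.5° gives UK at -153.7° from the x-axis; with |UK| = 18.7, K = (-21.86, 30.22). ∠UKB = 115.0° gives KB at -88.70° from the x-axis; with |KB| = 25.3, B = (-21.28, 4.928). Then |QB| = |B − Q| = 21.85.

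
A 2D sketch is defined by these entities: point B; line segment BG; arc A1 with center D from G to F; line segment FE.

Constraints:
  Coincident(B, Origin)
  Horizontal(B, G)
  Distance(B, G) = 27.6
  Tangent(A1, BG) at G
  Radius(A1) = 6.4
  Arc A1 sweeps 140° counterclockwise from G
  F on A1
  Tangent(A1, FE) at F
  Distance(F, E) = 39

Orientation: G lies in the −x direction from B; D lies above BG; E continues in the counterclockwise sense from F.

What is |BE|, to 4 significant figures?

64.58

On A1, G sits at bearing -90° from D; a 140° counterclockwise sweep puts F at bearing 50°, so F = D + 6.4·(cos 50°, sin 50°) = (-23.49, 11.30). Since A1 is tangent to FE there, DF ⟂ FE, so FE runs along (−sin 50°, cos 50°); with |FE| = 39.0, E = (-53.36, 36.37). Then |BE| = |E − B| = 64.58.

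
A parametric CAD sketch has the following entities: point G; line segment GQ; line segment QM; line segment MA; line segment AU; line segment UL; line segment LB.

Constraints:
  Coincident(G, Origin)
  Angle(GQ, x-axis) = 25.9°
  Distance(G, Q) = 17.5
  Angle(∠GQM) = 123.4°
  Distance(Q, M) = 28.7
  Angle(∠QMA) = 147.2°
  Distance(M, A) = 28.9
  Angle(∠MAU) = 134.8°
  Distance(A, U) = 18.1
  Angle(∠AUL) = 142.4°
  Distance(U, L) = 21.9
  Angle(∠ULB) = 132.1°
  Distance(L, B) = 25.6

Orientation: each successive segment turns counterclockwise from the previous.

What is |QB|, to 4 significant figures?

64.52

G is at the origin; GQ runs at 25.9° with length 17.5, so Q = (15.74, 7.644). ∠GQM = 123.4° gives QM at 82.50° from the x-axis; with |QM| = 28.7, M = (19.49, 36.10). ∠QMA = 147.2° gives MA at 115.3° from the x-axis; with |MA| = 28.9, A = (7.138, 62.23). ∠MAU = 134.8° gives AU at 160.5° from the x-axis; with |AU| = 18.1, U = (-9.924, 68.27). ∠AUL = 142.4° gives UL at -161.9° from the x-axis; with |UL| = 21.9, L = (-30.74, 61.46). ∠ULB = 132.1° gives LB at -114.0° from the x-axis; with |LB| = 25.6, B = (-41.15, 38.08). Then |QB| = |B − Q| = 64.52.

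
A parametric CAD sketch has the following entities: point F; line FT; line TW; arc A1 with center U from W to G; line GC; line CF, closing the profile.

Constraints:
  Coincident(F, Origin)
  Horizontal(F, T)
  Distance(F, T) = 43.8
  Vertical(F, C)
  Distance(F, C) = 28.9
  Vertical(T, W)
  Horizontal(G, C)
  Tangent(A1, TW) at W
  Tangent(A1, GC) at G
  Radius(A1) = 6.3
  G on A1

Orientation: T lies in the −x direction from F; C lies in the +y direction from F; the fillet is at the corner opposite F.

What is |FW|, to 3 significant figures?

49.3

The virtual corner opposite F is at (-43.8, 28.9). Tangency of A1 to TW means the radius UW is perpendicular to TW and the tangent condition forces UG to be normal to GC, with radius 6.3, so the center U sits 6.3 in from both sides at U = (-37.5, 22.6). That places the tangent points at W = (-43.8, 22.6) on TW and G = (-37.5, 28.9) on GC. Then |FW| = |W − F| = 49.3.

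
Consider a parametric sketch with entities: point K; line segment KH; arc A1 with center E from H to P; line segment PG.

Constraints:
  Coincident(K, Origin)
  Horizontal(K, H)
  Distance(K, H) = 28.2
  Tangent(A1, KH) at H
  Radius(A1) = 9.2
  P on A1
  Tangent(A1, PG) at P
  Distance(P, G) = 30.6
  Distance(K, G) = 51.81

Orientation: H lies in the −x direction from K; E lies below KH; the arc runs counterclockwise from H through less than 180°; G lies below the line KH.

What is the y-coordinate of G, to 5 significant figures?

-40.958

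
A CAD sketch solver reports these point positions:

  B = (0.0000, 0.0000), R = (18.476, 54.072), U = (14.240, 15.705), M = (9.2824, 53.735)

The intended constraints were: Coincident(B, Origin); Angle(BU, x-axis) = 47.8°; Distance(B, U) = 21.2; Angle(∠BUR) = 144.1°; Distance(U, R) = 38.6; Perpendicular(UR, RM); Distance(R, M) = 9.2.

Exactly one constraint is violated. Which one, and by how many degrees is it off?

Perpendicular(UR, RM) — off by 8.40°.

B = (0.00, 0.00) ✓; BU at 47.80° ✓; |BU| = 21.20 ✓; ∠BUR = 144.1° ✓; |UR| = 38.60 ✓; ∠(UR, RM) = 98.40° ✗; |RM| = 9.200 ✓.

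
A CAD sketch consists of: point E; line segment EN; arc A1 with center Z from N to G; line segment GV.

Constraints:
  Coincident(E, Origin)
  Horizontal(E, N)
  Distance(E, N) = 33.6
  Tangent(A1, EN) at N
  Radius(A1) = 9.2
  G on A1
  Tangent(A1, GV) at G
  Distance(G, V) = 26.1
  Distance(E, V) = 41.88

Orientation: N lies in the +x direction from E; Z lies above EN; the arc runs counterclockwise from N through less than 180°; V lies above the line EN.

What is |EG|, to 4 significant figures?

43.29

E is at the origin; EN is horizontal with |EN| = 33.6 and N on the +x side, so N = (33.60, 0.000). A1 meets EN tangentially, so ZN is at right angles to EN, so Z = N + (0, 9.2) = (33.60, 9.200). Since ZG ⟂ GV (tangency), |ZV| = √(9.2² + 26.1²) = 27.67 regardless of where G sits on A1. So V lies on both circle(E, 41.88) and circle(Z, 27.67); the above-EN intersection is V = (23.22, 34.85). G is the foot of the tangent from V: G = (40.50, 15.29).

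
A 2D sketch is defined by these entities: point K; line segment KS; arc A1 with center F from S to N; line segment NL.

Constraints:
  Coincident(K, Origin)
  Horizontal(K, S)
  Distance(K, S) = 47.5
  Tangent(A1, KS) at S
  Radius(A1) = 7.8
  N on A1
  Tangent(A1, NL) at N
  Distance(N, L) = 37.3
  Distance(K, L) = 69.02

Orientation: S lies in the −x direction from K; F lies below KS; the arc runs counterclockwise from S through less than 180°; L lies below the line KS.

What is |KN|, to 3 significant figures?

55.9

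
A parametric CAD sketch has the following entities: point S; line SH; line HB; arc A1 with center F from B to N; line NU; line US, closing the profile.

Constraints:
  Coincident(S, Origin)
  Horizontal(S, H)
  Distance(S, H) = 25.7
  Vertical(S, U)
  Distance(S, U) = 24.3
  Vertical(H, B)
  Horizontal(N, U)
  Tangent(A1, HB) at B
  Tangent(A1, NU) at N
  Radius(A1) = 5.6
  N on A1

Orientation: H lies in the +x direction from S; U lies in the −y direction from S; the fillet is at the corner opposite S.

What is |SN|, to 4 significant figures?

31.54

S is at the origin; S and H share the same y with |SH| = 25.7 and H on the +x side, so H = (25.70, 0.000). SU is vertical with |SU| = 24.3 and U on the −y side, so U = (0.000, -24.30). The virtual corner opposite S is at (25.70, -24.30). Since A1 is tangent to HB there, FB ⟂ HB and tangency of A1 to NU means the radius FN is perpendicular to NU, with radius 5.6, so the center F sits 5.6 in from both sides at F = (20.10, -18.70). That places the tangent points at B = (25.70, -18.70) on HB and N = (20.10, -24.30) on NU. Then |SN| = |N − S| = 31.54.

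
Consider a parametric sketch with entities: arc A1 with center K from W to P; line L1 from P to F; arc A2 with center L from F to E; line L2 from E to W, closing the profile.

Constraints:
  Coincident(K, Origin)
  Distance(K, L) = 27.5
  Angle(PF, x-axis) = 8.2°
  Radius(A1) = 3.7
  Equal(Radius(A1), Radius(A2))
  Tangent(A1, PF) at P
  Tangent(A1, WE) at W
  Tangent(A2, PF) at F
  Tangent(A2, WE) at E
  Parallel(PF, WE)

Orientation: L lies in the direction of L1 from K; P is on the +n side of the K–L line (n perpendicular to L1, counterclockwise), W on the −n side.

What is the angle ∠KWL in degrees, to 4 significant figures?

82.34°

The slot axis is L1's direction at 8.2°, so u = (cos 8.2°, sin 8.2°) = (0.9898, 0.1426) and n = (−sin 8.2°, cos 8.2°) = (-0.1426, 0.9898). K is at the origin and L lies 27.5 along u from K, so L = 27.5·u = (27.22, 3.922). Tangency of A1 to both parallel lines with radius 3.7 puts P and W at K ± 3.7·n: P = (-0.5277, 3.662), W = (0.5277, -3.662). Then cos ∠KWL = WK·WL / (|WK||WL|), giving 82.34°.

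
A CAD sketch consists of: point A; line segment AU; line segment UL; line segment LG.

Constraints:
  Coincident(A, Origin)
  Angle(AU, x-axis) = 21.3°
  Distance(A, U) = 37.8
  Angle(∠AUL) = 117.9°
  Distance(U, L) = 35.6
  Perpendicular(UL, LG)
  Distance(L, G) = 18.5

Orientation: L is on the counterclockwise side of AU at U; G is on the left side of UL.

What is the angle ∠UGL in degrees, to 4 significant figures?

62.54°

∠AUL = 117.9°, so UL runs at 21.3° + (180° − 117.9°) = 83.40° from the x-axis; with |UL| = 35.6, L = U + 35.6·(cos 83.40°, sin 83.40°) = (39.31, 49.09). UL ⟂ LG; with |LG| = 18.5 on the left of UL, G = L + 18.5·(-0.9934, 0.1149) = (20.93, 51.22). Then cos ∠UGL = GU·GL / (|GU||GL|), giving 62.54°.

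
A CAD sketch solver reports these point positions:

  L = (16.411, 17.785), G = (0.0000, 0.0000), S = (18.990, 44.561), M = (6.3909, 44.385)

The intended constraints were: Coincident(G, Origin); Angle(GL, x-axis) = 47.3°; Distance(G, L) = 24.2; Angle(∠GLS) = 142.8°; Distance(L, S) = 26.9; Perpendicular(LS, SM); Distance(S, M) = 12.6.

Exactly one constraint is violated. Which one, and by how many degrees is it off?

Perpendicular(LS, SM) — off by 6.30°.

G = (0.00, 0.00) ✓; GL at 47.30° ✓; |GL| = 24.20 ✓; ∠GLS = 142.8° ✓; |LS| = 26.90 ✓; ∠(LS, SM) = 96.30° ✗; |SM| = 12.60 ✓.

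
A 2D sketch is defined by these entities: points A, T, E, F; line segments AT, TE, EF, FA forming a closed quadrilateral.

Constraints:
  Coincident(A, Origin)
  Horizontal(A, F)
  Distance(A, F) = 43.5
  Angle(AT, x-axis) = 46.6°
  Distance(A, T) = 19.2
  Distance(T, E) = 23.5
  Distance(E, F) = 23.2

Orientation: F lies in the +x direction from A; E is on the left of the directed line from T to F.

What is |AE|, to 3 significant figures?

41.5

Checks: |TE| = 23.50 ✓; |EF| = 23.20 ✓.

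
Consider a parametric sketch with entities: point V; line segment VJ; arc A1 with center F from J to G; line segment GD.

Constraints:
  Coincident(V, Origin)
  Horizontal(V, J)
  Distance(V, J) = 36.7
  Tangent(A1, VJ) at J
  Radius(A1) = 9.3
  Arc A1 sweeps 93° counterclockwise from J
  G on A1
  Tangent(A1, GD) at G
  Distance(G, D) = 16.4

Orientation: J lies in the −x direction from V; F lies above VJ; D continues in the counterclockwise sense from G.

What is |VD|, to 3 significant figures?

38.5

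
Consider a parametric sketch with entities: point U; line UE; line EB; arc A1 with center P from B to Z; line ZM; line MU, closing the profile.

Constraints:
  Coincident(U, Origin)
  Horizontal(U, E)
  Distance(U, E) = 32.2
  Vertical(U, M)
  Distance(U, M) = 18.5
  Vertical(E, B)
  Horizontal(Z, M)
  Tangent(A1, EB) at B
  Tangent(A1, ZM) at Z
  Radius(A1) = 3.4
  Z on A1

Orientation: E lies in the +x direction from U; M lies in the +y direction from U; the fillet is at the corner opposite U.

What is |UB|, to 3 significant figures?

35.6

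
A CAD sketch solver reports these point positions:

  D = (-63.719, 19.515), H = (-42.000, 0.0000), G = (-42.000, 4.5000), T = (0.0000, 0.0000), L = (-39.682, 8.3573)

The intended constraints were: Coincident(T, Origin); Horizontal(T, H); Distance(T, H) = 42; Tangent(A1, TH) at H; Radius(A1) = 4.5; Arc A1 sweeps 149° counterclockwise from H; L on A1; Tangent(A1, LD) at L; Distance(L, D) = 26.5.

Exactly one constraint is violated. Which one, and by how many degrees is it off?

Tangent(A1, LD) at L — off by 6.10°.

T = (0.00, 0.00) ✓; T.y = 0.00, H.y = 0.00 ✓; |TH| = 42.00 ✓; ∠(GH, HT) = 90.00° ✓; |GH| = 4.500 ✓; bearing(G→L) − bearing(G→H) = 149.0° ✓; |GL| = 4.500 ✓; ∠(GL, LD) = 83.90° ✗; |LD| = 26.50 ✓.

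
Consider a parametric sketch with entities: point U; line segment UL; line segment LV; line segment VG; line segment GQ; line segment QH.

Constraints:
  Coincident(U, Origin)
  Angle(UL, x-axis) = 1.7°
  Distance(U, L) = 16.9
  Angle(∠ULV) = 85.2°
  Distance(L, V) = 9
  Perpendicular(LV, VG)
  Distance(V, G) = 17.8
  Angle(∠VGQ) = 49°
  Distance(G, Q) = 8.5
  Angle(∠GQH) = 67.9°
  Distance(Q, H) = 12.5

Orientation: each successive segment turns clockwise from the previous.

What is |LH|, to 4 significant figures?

15.22

U is at the origin; UL runs at 1.7° with length 16.9, so L = (16.89, 0.5014). ∠ULV = 85.2° gives LV at -93.10° from the x-axis; with |LV| = 9.0, V = (16.41, -8.485). The perpendicularity gives VG at right angles to LV, so VG runs at 176.9°; with |VG| = 17.8, G = (-1.368, -7.523). ∠VGQ = 49.0° gives GQ at 45.90° from the x-axis; with |GQ| = 8.5, Q = (4.547, -1.419). ∠GQH = 67.9° gives QH at -66.20° from the x-axis; with |QH| = 12.5, H = (9.591, -12.86). Then |LH| = |H − L| = 15.22.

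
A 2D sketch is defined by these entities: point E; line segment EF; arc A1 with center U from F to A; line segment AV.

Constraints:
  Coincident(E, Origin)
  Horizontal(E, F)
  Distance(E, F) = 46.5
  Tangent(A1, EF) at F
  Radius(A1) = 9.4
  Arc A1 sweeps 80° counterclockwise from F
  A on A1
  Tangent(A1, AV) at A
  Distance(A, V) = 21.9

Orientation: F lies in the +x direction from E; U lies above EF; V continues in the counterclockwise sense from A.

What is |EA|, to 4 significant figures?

56.30

E is at the origin; EF is horizontal with |EF| = 46.5 and F on the +x side, so F = (46.50, 0.000). The tangent condition forces UF to be normal to EF, so U = F + (0, 9.4) = (46.50, 9.400). On A1, F sits at bearing -90° from U; an 80° counterclockwise sweep puts A at bearing -10°, so A = U + 9.4·(cos -10°, sin -10°) = (55.76, 7.768). Then |EA| = |A − E| = 56.30.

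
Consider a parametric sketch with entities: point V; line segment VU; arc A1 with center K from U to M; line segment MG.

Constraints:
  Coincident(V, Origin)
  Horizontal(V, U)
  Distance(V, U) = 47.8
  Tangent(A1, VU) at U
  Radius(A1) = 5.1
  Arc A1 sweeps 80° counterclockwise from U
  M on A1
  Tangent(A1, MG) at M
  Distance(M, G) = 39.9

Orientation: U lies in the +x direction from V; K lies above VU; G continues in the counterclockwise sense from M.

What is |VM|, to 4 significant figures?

52.99

The tangent condition forces KU to be normal to VU, so K = U + (0, 5.1) = (47.80, 5.100). On A1, U sits at bearing -90° from K; an 80° counterclockwise sweep puts M at bearing -10°, so M = K + 5.1·(cos -10°, sin -10°) = (52.82, 4.214). Then |VM| = |M − V| = 52.99.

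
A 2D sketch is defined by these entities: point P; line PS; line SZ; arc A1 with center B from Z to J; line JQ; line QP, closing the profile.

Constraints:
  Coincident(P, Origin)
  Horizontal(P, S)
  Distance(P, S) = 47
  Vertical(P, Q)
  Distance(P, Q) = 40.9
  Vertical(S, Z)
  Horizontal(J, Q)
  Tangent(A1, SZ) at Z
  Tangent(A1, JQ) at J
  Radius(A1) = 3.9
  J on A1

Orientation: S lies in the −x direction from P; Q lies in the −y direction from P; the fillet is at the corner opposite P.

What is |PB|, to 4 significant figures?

56.80

P is at the origin; P and S share the same y with |PS| = 47.0 and S on the −x side, so S = (-47.00, 0.000). P and Q share the same x with |PQ| = 40.9 and Q on the −y side, so Q = (0.000, -40.90). The virtual corner opposite P is at (-47.00, -40.90). A1 meets SZ tangentially, so BZ is at right angles to SZ and A1 meets JQ tangentially, so BJ is at right angles to JQ, with radius 3.9, so the center B sits 3.9 in from both sides at B = (-43.10, -37.00). Then |PB| = |B − P| = 56.80.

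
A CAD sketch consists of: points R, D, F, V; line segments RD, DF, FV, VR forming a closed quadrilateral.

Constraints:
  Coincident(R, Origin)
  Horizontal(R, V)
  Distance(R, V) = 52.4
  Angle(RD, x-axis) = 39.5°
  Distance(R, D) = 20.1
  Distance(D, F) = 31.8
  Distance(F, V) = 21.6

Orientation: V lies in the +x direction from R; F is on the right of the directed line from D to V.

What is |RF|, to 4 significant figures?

36.97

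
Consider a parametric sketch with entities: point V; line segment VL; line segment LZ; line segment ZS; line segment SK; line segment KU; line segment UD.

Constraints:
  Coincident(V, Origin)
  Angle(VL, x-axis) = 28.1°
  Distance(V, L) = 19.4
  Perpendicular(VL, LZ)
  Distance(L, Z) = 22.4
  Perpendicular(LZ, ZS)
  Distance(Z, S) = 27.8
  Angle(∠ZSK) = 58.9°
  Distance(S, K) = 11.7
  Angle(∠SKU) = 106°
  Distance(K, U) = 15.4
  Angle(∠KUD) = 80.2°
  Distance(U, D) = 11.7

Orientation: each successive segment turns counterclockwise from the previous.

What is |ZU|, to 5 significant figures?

9.1393

∠ZSK = 58.9° gives SK at -30.800° from the x-axis; with |SK| = 11.7, K = (-7.9107, 9.8122). ∠SKU = 106.0° gives KU at 43.200° from the x-axis; with |KU| = 15.4, U = (3.3154, 20.354). Then |ZU| = |U − Z| = 9.1393.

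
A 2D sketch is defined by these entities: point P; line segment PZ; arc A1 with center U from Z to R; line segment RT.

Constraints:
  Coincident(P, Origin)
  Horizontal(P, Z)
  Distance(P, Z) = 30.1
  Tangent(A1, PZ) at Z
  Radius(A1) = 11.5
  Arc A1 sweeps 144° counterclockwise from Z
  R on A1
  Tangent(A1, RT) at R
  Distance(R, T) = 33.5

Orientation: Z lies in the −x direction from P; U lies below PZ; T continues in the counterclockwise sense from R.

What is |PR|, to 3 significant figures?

42.3

Tangency of A1 to PZ means the radius UZ is perpendicular to PZ, so U = Z + (0, -11.5) = (-30.1, -11.5). On A1, Z sits at bearing 90° from U; a 144° counterclockwise sweep puts R at bearing 234°, so R = U + 11.5·(cos 234°, sin 234°) = (-36.9, -20.8). Then |PR| = |R − P| = 42.3.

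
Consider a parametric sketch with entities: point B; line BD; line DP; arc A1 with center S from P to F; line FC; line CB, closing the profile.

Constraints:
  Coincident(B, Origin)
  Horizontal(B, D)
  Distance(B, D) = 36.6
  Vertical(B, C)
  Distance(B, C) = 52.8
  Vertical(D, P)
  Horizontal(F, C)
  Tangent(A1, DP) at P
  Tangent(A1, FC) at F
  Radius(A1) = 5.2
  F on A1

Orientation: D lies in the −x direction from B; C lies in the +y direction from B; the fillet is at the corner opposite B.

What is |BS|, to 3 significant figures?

57.0

B is at the origin; BD is horizontal with |BD| = 36.6 and D on the −x side, so D = (-36.6, 0.00). BC is vertical with |BC| = 52.8 and C on the +y side, so C = (0.00, 52.8). The virtual corner opposite B is at (-36.6, 52.8). The tangent condition forces SP to be normal to DP and tangency of A1 to FC means the radius SF is perpendicular to FC, with radius 5.2, so the center S sits 5.2 in from both sides at S = (-31.4, 47.6). Then |BS| = |S − B| = 57.0.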